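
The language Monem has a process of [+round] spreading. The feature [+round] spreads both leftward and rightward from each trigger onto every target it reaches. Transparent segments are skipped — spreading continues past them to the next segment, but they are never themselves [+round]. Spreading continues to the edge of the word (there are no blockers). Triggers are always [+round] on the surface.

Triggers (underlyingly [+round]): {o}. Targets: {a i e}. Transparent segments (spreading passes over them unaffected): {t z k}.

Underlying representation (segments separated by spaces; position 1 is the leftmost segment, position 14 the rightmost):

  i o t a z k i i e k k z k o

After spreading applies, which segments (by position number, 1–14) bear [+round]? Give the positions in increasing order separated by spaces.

1 2 4 7 8 9 14

From /o/ at 2 rightward: 3 /t/ transparent; 4 /a/ → [+round]; 5 /z/ transparent; 6 /k/ transparent; 7 /i/ → [+round]; 8 /i/ → [+round]; 9 /e/ → [+round]; 10 /k/ transparent; 11 /k/ transparent; 12 /z/ transparent; 13 /k/ transparent; 14 /o/ is itself a trigger — this domain ends here.
From /o/ at 2 leftward: 1 /i/ → [+round]; word edge.
From /o/ at 14 rightward: word edge.
From /o/ at 14 leftward: 13 /k/ transparent; 12 /z/ transparent; 11 /k/ transparent; 10 /k/ transparent; 9 /e/ → [+round]; 8 /i/ → [+round]; 7 /i/ → [+round]; 6 /k/ transparent; 5 /z/ transparent; 4 /a/ → [+round]; 3 /t/ transparent; 2 /o/ is itself a trigger — this domain ends here.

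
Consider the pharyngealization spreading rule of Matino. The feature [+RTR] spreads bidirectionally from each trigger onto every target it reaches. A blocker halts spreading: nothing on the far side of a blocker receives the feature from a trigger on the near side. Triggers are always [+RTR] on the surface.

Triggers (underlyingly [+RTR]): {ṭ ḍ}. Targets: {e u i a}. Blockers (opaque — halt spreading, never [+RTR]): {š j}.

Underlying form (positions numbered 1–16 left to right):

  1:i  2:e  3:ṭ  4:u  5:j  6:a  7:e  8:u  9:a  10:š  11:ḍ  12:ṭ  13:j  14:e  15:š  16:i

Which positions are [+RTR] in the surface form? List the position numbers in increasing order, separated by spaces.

From /ṭ/ at 3 rightward: 4 /u/ → [+RTR]; 5 /j/ blocks.
From /ṭ/ at 3 leftward: 2 /e/ → [+RTR]; 1 /i/ → [+RTR]; word edge.
From /ḍ/ at 11 rightward: 12 /ṭ/ is itself a trigger — this domain ends here.
From /ḍ/ at 11 leftward: 10 /š/ blocks.
From /ṭ/ at 12 rightward: 13 /j/ blocks.
From /ṭ/ at 12 leftward: 11 /ḍ/ is itself a trigger — this domain ends here.
Targets with no active source: positions 6 7 8 9 14 16 stay [-emphatic].

1 2 3 4 11 12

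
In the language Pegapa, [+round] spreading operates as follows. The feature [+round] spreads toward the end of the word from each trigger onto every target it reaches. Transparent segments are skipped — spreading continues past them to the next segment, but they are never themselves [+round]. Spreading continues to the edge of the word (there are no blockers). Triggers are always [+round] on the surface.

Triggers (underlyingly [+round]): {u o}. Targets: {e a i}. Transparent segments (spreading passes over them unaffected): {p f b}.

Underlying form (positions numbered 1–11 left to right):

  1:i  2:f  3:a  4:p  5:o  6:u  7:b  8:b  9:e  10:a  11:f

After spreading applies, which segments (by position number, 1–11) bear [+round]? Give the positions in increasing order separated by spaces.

From /o/ at 5 rightward: 6 /u/ is itself a trigger — this domain ends here.
From /u/ at 6 rightward: 7 /b/ transparent; 8 /b/ transparent; 9 /e/ → [+round]; 10 /a/ → [+round]; 11 /f/ transparent; word edge.
Targets with no active source: positions 1 3 stay [-round].

5 6 9 10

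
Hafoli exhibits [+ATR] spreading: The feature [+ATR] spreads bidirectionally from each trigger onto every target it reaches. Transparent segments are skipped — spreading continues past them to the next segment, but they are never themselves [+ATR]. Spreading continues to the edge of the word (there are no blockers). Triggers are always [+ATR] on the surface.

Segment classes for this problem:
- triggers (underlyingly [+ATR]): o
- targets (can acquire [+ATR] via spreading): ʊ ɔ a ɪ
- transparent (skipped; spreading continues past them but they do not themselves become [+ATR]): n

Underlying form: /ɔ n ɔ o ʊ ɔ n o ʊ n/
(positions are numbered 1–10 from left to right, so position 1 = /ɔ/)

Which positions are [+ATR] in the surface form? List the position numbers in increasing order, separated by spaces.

1 3 4 5 6 8 9

From /o/ at 4 rightward: 5 /ʊ/ → [+ATR]; 6 /ɔ/ → [+ATR]; 7 /n/ transparent; 8 /o/ is itself a trigger — this domain ends here.
From /o/ at 4 leftward: 3 /ɔ/ → [+ATR]; 2 /n/ transparent; 1 /ɔ/ → [+ATR]; word edge.
From /o/ at 8 rightward: 9 /ʊ/ → [+ATR]; 10 /n/ transparent; word edge.
From /o/ at 8 leftward: 7 /n/ transparent; 6 /ɔ/ → [+ATR]; 5 /ʊ/ → [+ATR]; 4 /o/ is itself a trigger — this domain ends here.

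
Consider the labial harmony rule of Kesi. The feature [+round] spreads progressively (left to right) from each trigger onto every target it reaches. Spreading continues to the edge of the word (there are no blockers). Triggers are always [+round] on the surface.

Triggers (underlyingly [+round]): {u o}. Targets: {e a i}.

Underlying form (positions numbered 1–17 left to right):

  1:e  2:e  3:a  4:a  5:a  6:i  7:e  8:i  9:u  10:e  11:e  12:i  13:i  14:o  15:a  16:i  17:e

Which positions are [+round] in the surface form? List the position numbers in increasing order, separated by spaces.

9 10 11 12 13 14 15 16 17

From /u/ at 9 rightward: 10 /e/ → [+round]; 11 /e/ → [+round]; 12 /i/ → [+round]; 13 /i/ → [+round]; 14 /o/ is itself a trigger — this domain ends here.
From /o/ at 14 rightward: 15 /a/ → [+round]; 16 /i/ → [+round]; 17 /e/ → [+round]; word edge.
Targets with no active source: positions 1 2 3 4 5 6 7 8 stay [-round].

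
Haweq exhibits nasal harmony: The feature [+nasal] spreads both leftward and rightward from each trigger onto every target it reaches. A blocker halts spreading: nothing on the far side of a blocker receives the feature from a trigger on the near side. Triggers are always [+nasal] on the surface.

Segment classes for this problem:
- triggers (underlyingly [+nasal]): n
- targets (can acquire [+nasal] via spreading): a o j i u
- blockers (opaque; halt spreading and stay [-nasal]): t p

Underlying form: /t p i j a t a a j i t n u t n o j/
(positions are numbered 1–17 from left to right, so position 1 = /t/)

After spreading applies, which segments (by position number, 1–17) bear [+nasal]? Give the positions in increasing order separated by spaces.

12 13 15 16 17

From /n/ at 12 rightward: 13 /u/ → [+nasal]; 14 /t/ blocks.
From /n/ at 12 leftward: 11 /t/ blocks.
From /n/ at 15 rightward: 16 /o/ → [+nasal]; 17 /j/ → [+nasal]; word edge.
From /n/ at 15 leftward: 14 /t/ blocks.
Targets with no active source: positions 3 4 5 7 8 9 10 stay [-nasal].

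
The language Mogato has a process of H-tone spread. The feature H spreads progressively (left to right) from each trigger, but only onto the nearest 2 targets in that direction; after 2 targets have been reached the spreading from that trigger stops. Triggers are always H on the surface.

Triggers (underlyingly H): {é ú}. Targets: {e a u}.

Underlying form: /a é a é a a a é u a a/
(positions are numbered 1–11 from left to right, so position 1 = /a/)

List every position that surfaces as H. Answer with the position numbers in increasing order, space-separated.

2 3 4 5 6 8 9 10

From /é/ at 2 rightward: 3 /a/ → H; 4 /é/ is itself a trigger — this domain ends here.
From /é/ at 4 rightward: 5 /a/ → H; 6 /a/ → H; bound reached.
From /é/ at 8 rightward: 9 /u/ → H; 10 /a/ → H; bound reached.
Targets with no active source: positions 1 7 11 stay [-high tone].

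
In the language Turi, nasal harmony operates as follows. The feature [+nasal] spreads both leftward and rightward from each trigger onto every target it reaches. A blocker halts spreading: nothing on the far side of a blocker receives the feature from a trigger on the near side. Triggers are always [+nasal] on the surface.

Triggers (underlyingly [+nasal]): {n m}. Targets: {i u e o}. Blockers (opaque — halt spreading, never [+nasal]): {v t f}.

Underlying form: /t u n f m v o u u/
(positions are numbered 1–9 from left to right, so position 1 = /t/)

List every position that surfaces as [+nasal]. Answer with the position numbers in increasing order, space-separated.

2 3 5

From /n/ at 3 rightward: 4 /f/ blocks.
From /n/ at 3 leftward: 2 /u/ → [+nasal]; 1 /t/ blocks.
From /m/ at 5 rightward: 6 /v/ blocks.
From /m/ at 5 leftward: 4 /f/ blocks.
Targets with no active source: positions 7 8 9 stay [-nasal].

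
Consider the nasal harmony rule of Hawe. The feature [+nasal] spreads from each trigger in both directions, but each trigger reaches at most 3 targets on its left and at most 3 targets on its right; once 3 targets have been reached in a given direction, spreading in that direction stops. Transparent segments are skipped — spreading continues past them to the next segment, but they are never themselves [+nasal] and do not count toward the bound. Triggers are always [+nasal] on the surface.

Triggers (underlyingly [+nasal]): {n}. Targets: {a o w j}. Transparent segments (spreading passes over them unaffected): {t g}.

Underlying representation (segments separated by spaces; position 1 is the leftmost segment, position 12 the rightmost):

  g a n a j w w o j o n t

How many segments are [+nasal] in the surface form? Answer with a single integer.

From /n/ at 3 rightward: 4 /a/ → [+nasal]; 5 /j/ → [+nasal]; 6 /w/ → [+nasal]; bound reached.
From /n/ at 3 leftward: 2 /a/ → [+nasal]; 1 /g/ transparent; word edge.
From /n/ at 11 rightward: 12 /t/ transparent; word edge.
From /n/ at 11 leftward: 10 /o/ → [+nasal]; 9 /j/ → [+nasal]; 8 /o/ → [+nasal]; bound reached.
Target with no active source: position 7 stays [-nasal].
[+nasal] positions on the surface: 2 3 4 5 6 8 9 10 11.

9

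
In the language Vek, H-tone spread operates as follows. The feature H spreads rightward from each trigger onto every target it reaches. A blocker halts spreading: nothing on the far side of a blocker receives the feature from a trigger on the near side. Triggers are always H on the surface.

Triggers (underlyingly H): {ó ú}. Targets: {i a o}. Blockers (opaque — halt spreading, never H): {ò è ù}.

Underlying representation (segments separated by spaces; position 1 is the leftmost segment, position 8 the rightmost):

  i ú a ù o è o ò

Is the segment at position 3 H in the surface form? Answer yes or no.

From /ú/ at 2 rightward: 3 /a/ → H; 4 /ù/ blocks.
Targets with no active source: positions 1 5 7 stay [-high tone].
H positions on the surface: 2 3.

yes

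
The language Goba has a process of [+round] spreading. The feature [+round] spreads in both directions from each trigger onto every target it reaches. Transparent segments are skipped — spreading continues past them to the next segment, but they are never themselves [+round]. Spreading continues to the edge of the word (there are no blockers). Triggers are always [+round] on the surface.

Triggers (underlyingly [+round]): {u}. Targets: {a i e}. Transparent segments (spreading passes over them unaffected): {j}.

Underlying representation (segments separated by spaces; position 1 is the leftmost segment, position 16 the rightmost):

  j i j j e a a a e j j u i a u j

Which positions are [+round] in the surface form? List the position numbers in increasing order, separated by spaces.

2 5 6 7 8 9 12 13 14 15

From /u/ at 12 rightward: 13 /i/ → [+round]; 14 /a/ → [+round]; 15 /u/ is itself a trigger — this domain ends here.
From /u/ at 12 leftward: 11 /j/ transparent; 10 /j/ transparent; 9 /e/ → [+round]; 8 /a/ → [+round]; 7 /a/ → [+round]; 6 /a/ → [+round]; 5 /e/ → [+round]; 4 /j/ transparent; 3 /j/ transparent; 2 /i/ → [+round]; 1 /j/ transparent; word edge.
From /u/ at 15 rightward: 16 /j/ transparent; word edge.
From /u/ at 15 leftward: 14 /a/ → [+round]; 13 /i/ → [+round]; 12 /u/ is itself a trigger — this domain ends here.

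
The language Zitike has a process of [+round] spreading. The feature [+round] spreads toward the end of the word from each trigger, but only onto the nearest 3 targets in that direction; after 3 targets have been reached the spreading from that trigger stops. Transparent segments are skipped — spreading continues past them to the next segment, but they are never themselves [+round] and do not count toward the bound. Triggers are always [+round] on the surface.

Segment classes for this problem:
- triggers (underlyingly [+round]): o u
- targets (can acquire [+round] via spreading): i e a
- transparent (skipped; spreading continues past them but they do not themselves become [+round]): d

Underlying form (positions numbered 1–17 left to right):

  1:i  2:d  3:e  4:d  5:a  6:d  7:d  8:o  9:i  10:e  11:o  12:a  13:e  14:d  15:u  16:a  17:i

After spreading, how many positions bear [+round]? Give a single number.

From /o/ at 8 rightward: 9 /i/ → [+round]; 10 /e/ → [+round]; 11 /o/ is itself a trigger — this domain ends here.
From /o/ at 11 rightward: 12 /a/ → [+round]; 13 /e/ → [+round]; 14 /d/ transparent; 15 /u/ is itself a trigger — this domain ends here.
From /u/ at 15 rightward: 16 /a/ → [+round]; 17 /i/ → [+round]; word edge.
Targets with no active source: positions 1 3 5 stay [-round].
[+round] positions on the surface: 8 9 10 11 12 13 15 16 17.

9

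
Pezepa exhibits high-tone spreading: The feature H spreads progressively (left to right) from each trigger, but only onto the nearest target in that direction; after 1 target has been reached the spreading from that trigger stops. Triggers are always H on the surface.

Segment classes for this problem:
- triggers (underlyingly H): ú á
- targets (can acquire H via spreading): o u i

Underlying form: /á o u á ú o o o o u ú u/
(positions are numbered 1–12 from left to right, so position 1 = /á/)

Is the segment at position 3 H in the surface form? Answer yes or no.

no

From /á/ at 1 rightward: 2 /o/ → H; bound reached.
From /á/ at 4 rightward: 5 /ú/ is itself a trigger — this domain ends here.
From /ú/ at 5 rightward: 6 /o/ → H; bound reached.
From /ú/ at 11 rightward: 12 /u/ → H; bound reached.
Targets with no active source: positions 3 7 8 9 10 stay [-high tone].
H positions on the surface: 1 2 4 5 6 11 12.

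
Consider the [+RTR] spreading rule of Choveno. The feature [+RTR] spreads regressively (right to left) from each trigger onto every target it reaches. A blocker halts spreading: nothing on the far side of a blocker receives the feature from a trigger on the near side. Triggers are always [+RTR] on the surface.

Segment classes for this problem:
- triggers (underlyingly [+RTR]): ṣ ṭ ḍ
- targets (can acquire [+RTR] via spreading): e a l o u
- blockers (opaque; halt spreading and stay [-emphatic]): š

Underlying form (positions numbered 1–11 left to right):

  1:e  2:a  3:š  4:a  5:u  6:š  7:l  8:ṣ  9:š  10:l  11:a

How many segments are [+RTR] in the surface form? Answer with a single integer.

2

From /ṣ/ at 8 leftward: 7 /l/ → [+RTR]; 6 /š/ blocks.
Targets with no active source: positions 1 2 4 5 10 11 stay [-emphatic].
[+RTR] positions on the surface: 7 8.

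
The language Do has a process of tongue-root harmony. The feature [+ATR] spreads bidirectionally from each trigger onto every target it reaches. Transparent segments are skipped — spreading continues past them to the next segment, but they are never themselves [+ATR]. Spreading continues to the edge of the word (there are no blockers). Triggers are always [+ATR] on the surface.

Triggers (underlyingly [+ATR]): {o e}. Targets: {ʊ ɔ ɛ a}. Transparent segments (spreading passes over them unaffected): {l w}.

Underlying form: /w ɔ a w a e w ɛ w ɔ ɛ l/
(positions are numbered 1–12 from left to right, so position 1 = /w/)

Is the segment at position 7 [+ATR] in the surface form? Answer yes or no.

From /e/ at 6 rightward: 7 /w/ transparent; 8 /ɛ/ → [+ATR]; 9 /w/ transparent; 10 /ɔ/ → [+ATR]; 11 /ɛ/ → [+ATR]; 12 /l/ transparent; word edge.
From /e/ at 6 leftward: 5 /a/ → [+ATR]; 4 /w/ transparent; 3 /a/ → [+ATR]; 2 /ɔ/ → [+ATR]; 1 /w/ transparent; word edge.
[+ATR] positions on the surface: 2 3 5 6 8 10 11.

no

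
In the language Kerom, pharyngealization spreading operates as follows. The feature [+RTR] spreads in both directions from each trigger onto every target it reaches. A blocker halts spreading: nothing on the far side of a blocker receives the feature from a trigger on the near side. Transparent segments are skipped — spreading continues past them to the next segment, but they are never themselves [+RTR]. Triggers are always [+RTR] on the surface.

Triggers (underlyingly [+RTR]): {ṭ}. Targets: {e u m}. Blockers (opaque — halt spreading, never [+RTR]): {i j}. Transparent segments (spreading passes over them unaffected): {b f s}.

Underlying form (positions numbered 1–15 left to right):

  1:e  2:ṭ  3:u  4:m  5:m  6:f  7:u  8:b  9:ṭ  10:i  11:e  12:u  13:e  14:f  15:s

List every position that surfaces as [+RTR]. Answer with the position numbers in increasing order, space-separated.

1 2 3 4 5 7 9

From /ṭ/ at 2 rightward: 3 /u/ → [+RTR]; 4 /m/ → [+RTR]; 5 /m/ → [+RTR]; 6 /f/ transparent; 7 /u/ → [+RTR]; 8 /b/ transparent; 9 /ṭ/ is itself a trigger — this domain ends here.
From /ṭ/ at 2 leftward: 1 /e/ → [+RTR]; word edge.
From /ṭ/ at 9 rightward: 10 /i/ blocks.
From /ṭ/ at 9 leftward: 8 /b/ transparent; 7 /u/ → [+RTR]; 6 /f/ transparent; 5 /m/ → [+RTR]; 4 /m/ → [+RTR]; 3 /u/ → [+RTR]; 2 /ṭ/ is itself a trigger — this domain ends here.
Targets with no active source: positions 11 12 13 stay [-emphatic].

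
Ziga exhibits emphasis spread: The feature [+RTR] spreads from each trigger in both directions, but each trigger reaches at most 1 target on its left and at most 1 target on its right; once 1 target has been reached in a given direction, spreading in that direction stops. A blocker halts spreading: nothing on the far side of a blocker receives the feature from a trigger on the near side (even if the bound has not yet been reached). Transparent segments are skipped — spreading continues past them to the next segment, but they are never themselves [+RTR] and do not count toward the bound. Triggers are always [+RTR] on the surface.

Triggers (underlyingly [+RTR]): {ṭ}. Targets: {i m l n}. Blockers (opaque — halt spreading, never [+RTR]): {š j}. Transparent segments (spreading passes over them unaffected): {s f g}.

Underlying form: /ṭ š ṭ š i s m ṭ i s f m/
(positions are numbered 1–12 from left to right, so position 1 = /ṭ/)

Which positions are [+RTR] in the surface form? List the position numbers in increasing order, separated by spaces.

1 3 7 8 9

From /ṭ/ at 1 rightward: 2 /š/ blocks.
From /ṭ/ at 1 leftward: word edge.
From /ṭ/ at 3 rightward: 4 /š/ blocks.
From /ṭ/ at 3 leftward: 2 /š/ blocks.
From /ṭ/ at 8 rightward: 9 /i/ → [+RTR]; bound reached.
From /ṭ/ at 8 leftward: 7 /m/ → [+RTR]; bound reached.
Targets with no active source: positions 5 12 stay [-emphatic].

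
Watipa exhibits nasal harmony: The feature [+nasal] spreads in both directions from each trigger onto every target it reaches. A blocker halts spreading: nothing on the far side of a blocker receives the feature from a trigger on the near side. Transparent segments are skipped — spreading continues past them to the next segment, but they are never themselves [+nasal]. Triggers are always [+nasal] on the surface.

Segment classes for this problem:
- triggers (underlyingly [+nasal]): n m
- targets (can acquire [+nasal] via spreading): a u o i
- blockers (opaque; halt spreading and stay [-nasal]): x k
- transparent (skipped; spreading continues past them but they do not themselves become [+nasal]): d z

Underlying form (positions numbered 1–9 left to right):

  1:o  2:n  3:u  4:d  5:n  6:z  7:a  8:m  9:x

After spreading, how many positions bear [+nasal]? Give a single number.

6

From /n/ at 2 rightward: 3 /u/ → [+nasal]; 4 /d/ transparent; 5 /n/ is itself a trigger — this domain ends here.
From /n/ at 2 leftward: 1 /o/ → [+nasal]; word edge.
From /n/ at 5 rightward: 6 /z/ transparent; 7 /a/ → [+nasal]; 8 /m/ is itself a trigger — this domain ends here.
From /n/ at 5 leftward: 4 /d/ transparent; 3 /u/ → [+nasal]; 2 /n/ is itself a trigger — this domain ends here.
From /m/ at 8 rightward: 9 /x/ blocks.
From /m/ at 8 leftward: 7 /a/ → [+nasal]; 6 /z/ transparent; 5 /n/ is itself a trigger — this domain ends here.
[+nasal] positions on the surface: 1 2 3 5 7 8.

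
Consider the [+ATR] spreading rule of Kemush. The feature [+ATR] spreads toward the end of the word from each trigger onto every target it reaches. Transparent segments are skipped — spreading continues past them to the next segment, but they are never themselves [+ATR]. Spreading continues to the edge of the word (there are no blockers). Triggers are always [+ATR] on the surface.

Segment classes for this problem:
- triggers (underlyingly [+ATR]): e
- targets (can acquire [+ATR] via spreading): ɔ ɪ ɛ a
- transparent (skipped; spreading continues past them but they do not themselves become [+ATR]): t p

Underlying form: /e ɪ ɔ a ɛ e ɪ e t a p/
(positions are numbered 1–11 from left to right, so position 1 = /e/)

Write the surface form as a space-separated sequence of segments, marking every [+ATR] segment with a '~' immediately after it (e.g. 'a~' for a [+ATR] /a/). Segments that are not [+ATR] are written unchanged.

From /e/ at 1 rightward: 2 /ɪ/ → [+ATR]; 3 /ɔ/ → [+ATR]; 4 /a/ → [+ATR]; 5 /ɛ/ → [+ATR]; 6 /e/ is itself a trigger — this domain ends here.
From /e/ at 6 rightward: 7 /ɪ/ → [+ATR]; 8 /e/ is itself a trigger — this domain ends here.
From /e/ at 8 rightward: 9 /t/ transparent; 10 /a/ → [+ATR]; 11 /p/ transparent; word edge.
[+ATR] positions on the surface: 1 2 3 4 5 6 7 8 10.

e~ ɪ~ ɔ~ a~ ɛ~ e~ ɪ~ e~ t a~ p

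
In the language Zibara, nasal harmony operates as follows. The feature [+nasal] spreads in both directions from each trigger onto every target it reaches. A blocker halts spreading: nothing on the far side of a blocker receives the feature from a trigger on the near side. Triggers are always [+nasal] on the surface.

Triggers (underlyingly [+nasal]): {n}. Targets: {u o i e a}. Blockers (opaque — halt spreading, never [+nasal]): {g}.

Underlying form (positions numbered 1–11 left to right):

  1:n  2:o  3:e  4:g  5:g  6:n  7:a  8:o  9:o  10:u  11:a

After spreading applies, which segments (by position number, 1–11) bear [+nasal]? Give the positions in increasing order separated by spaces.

From /n/ at 1 rightward: 2 /o/ → [+nasal]; 3 /e/ → [+nasal]; 4 /g/ blocks.
From /n/ at 1 leftward: word edge.
From /n/ at 6 rightward: 7 /a/ → [+nasal]; 8 /o/ → [+nasal]; 9 /o/ → [+nasal]; 10 /u/ → [+nasal]; 11 /a/ → [+nasal]; word edge.
From /n/ at 6 leftward: 5 /g/ blocks.

1 2 3 6 7 8 9 10 11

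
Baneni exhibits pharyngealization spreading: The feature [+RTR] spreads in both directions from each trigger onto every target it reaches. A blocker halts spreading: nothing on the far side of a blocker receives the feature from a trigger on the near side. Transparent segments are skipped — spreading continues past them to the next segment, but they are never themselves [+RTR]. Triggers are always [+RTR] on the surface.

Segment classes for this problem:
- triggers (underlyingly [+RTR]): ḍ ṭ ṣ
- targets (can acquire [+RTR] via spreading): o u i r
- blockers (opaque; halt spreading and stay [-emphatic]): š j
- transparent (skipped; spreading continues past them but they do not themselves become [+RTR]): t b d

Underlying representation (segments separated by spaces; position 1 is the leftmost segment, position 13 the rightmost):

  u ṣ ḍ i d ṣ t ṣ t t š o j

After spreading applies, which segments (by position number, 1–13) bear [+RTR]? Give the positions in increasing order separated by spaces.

1 2 3 4 6 8

From /ṣ/ at 2 rightward: 3 /ḍ/ is itself a trigger — this domain ends here.
From /ṣ/ at 2 leftward: 1 /u/ → [+RTR]; word edge.
From /ḍ/ at 3 rightward: 4 /i/ → [+RTR]; 5 /d/ transparent; 6 /ṣ/ is itself a trigger — this domain ends here.
From /ḍ/ at 3 leftward: 2 /ṣ/ is itself a trigger — this domain ends here.
From /ṣ/ at 6 rightward: 7 /t/ transparent; 8 /ṣ/ is itself a trigger — this domain ends here.
From /ṣ/ at 6 leftward: 5 /d/ transparent; 4 /i/ → [+RTR]; 3 /ḍ/ is itself a trigger — this domain ends here.
From /ṣ/ at 8 rightward: 9 /t/ transparent; 10 /t/ transparent; 11 /š/ blocks.
From /ṣ/ at 8 leftward: 7 /t/ transparent; 6 /ṣ/ is itself a trigger — this domain ends here.
Target with no active source: position 12 stays [-emphatic].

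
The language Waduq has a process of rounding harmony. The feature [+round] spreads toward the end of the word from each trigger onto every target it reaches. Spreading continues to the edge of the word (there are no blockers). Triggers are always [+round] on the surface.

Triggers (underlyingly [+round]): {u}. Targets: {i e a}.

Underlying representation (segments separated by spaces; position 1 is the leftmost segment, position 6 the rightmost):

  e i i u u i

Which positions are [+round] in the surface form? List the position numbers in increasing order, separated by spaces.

4 5 6

From /u/ at 4 rightward: 5 /u/ is itself a trigger — this domain ends here.
From /u/ at 5 rightward: 6 /i/ → [+round]; word edge.
Targets with no active source: positions 1 2 3 stay [-round].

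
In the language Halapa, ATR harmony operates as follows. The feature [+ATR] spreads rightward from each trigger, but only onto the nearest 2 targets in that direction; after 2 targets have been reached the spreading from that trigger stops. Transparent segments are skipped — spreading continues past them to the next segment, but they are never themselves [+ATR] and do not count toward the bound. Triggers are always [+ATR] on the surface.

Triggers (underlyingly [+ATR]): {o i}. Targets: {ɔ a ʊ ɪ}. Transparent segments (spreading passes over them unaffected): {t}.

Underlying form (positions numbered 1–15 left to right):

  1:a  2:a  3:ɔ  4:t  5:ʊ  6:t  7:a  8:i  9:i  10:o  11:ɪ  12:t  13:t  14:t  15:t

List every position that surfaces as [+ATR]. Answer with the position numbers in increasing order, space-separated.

From /i/ at 8 rightward: 9 /i/ is itself a trigger — this domain ends here.
From /i/ at 9 rightward: 10 /o/ is itself a trigger — this domain ends here.
From /o/ at 10 rightward: 11 /ɪ/ → [+ATR]; 12 /t/ transparent; 13 /t/ transparent; 14 /t/ transparent; 15 /t/ transparent; word edge.
Targets with no active source: positions 1 2 3 5 7 stay [-ATR].

8 9 10 11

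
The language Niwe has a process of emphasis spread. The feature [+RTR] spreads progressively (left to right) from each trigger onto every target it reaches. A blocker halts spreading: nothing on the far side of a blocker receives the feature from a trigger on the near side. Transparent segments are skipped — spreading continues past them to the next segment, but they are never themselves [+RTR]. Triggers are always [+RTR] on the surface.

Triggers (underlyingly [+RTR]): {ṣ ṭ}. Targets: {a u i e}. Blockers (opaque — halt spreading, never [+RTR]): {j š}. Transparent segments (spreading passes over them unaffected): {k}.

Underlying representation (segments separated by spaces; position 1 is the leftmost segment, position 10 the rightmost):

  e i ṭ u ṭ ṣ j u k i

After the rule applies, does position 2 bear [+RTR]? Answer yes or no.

no

From /ṭ/ at 3 rightward: 4 /u/ → [+RTR]; 5 /ṭ/ is itself a trigger — this domain ends here.
From /ṭ/ at 5 rightward: 6 /ṣ/ is itself a trigger — this domain ends here.
From /ṣ/ at 6 rightward: 7 /j/ blocks.
Targets with no active source: positions 1 2 8 10 stay [-emphatic].
[+RTR] positions on the surface: 3 4 5 6.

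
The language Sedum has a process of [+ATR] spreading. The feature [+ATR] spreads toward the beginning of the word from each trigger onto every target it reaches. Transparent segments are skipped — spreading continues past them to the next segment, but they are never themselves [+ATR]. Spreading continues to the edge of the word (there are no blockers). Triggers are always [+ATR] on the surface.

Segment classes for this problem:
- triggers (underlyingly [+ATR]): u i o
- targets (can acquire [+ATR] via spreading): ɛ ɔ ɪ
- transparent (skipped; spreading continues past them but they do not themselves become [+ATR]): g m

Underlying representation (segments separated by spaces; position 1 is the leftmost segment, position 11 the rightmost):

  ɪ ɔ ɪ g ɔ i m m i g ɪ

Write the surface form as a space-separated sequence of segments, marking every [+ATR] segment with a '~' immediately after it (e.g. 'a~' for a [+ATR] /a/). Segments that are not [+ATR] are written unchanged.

From /i/ at 6 leftward: 5 /ɔ/ → [+ATR]; 4 /g/ transparent; 3 /ɪ/ → [+ATR]; 2 /ɔ/ → [+ATR]; 1 /ɪ/ → [+ATR]; word edge.
From /i/ at 9 leftward: 8 /m/ transparent; 7 /m/ transparent; 6 /i/ is itself a trigger — this domain ends here.
Target with no active source: position 11 stays [-ATR].
[+ATR] positions on the surface: 1 2 3 5 6 9.

ɪ~ ɔ~ ɪ~ g ɔ~ i~ m m i~ g ɪ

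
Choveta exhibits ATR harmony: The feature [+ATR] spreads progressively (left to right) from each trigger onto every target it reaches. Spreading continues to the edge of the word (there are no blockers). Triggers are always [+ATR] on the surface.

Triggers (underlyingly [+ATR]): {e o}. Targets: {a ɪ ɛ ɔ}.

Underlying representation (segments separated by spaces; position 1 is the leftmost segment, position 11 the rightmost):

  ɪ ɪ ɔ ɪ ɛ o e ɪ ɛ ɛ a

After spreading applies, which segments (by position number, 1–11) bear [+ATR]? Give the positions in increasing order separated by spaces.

From /o/ at 6 rightward: 7 /e/ is itself a trigger — this domain ends here.
From /e/ at 7 rightward: 8 /ɪ/ → [+ATR]; 9 /ɛ/ → [+ATR]; 10 /ɛ/ → [+ATR]; 11 /a/ → [+ATR]; word edge.
Targets with no active source: positions 1 2 3 4 5 stay [-ATR].

6 7 8 9 10 11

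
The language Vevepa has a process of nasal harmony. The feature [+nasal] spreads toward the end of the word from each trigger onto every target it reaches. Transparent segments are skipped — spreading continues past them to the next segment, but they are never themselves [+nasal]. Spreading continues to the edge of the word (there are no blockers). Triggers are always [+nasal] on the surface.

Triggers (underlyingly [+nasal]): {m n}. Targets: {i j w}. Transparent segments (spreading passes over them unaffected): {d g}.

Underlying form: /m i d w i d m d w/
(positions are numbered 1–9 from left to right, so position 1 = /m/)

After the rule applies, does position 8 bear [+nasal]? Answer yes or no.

no

From /m/ at 1 rightward: 2 /i/ → [+nasal]; 3 /d/ transparent; 4 /w/ → [+nasal]; 5 /i/ → [+nasal]; 6 /d/ transparent; 7 /m/ is itself a trigger — this domain ends here.
From /m/ at 7 rightward: 8 /d/ transparent; 9 /w/ → [+nasal]; word edge.
[+nasal] positions on the surface: 1 2 4 5 7 9.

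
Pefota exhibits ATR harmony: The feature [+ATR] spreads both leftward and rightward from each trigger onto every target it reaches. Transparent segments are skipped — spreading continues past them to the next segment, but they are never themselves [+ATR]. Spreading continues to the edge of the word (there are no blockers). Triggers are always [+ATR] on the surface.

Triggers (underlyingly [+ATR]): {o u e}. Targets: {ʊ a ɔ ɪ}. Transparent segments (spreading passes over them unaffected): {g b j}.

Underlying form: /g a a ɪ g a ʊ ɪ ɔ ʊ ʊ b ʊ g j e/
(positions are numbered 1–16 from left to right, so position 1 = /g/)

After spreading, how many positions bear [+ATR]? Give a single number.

11

From /e/ at 16 rightward: word edge.
From /e/ at 16 leftward: 15 /j/ transparent; 14 /g/ transparent; 13 /ʊ/ → [+ATR]; 12 /b/ transparent; 11 /ʊ/ → [+ATR]; 10 /ʊ/ → [+ATR]; 9 /ɔ/ → [+ATR]; 8 /ɪ/ → [+ATR]; 7 /ʊ/ → [+ATR]; 6 /a/ → [+ATR]; 5 /g/ transparent; 4 /ɪ/ → [+ATR]; 3 /a/ → [+ATR]; 2 /a/ → [+ATR]; 1 /g/ transparent; word edge.
[+ATR] positions on the surface: 2 3 4 6 7 8 9 10 11 13 16.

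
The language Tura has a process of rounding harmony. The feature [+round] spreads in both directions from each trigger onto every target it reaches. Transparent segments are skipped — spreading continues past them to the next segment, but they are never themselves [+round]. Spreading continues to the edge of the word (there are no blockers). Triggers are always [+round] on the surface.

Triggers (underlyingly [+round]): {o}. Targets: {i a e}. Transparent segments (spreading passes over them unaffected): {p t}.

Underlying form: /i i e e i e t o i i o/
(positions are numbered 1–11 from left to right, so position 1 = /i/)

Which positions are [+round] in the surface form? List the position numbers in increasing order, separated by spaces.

From /o/ at 8 rightward: 9 /i/ → [+round]; 10 /i/ → [+round]; 11 /o/ is itself a trigger — this domain ends here.
From /o/ at 8 leftward: 7 /t/ transparent; 6 /e/ → [+round]; 5 /i/ → [+round]; 4 /e/ → [+round]; 3 /e/ → [+round]; 2 /i/ → [+round]; 1 /i/ → [+round]; word edge.
From /o/ at 11 rightward: word edge.
From /o/ at 11 leftward: 10 /i/ → [+round]; 9 /i/ → [+round]; 8 /o/ is itself a trigger — this domain ends here.

1 2 3 4 5 6 8 9 10 11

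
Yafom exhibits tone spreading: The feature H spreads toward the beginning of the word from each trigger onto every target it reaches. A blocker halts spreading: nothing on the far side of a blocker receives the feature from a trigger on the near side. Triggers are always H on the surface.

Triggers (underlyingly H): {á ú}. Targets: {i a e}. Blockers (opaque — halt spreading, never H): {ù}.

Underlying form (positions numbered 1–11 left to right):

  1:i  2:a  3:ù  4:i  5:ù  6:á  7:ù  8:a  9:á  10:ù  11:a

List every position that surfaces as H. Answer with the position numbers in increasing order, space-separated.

From /á/ at 6 leftward: 5 /ù/ blocks.
From /á/ at 9 leftward: 8 /a/ → H; 7 /ù/ blocks.
Targets with no active source: positions 1 2 4 11 stay [-high tone].

6 8 9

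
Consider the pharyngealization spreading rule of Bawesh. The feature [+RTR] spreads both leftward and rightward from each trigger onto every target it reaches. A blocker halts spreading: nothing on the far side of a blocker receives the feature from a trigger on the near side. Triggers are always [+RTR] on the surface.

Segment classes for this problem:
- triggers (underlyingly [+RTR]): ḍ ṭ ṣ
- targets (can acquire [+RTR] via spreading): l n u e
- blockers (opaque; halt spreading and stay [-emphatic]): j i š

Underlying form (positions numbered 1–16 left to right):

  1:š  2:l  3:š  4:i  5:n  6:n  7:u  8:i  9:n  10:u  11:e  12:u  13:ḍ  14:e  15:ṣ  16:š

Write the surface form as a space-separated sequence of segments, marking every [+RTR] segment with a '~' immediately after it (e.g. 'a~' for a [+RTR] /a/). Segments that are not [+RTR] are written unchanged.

š l š i n n u i n~ u~ e~ u~ ḍ~ e~ ṣ~ š

From /ḍ/ at 13 rightward: 14 /e/ → [+RTR]; 15 /ṣ/ is itself a trigger — this domain ends here.
From /ḍ/ at 13 leftward: 12 /u/ → [+RTR]; 11 /e/ → [+RTR]; 10 /u/ → [+RTR]; 9 /n/ → [+RTR]; 8 /i/ blocks.
From /ṣ/ at 15 rightward: 16 /š/ blocks.
From /ṣ/ at 15 leftward: 14 /e/ → [+RTR]; 13 /ḍ/ is itself a trigger — this domain ends here.
Targets with no active source: positions 2 5 6 7 stay [-emphatic].
[+RTR] positions on the surface: 9 10 11 12 13 14 15.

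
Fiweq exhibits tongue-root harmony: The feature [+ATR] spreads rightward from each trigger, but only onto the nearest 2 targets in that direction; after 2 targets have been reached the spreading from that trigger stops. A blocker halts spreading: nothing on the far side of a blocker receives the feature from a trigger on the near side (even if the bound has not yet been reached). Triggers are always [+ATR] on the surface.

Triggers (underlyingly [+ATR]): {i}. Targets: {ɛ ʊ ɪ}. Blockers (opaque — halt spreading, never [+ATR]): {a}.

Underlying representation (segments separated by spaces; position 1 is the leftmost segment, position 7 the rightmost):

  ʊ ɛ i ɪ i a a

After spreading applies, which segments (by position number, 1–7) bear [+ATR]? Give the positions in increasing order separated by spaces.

3 4 5

From /i/ at 3 rightward: 4 /ɪ/ → [+ATR]; 5 /i/ is itself a trigger — this domain ends here.
From /i/ at 5 rightward: 6 /a/ blocks.
Targets with no active source: positions 1 2 stay [-ATR].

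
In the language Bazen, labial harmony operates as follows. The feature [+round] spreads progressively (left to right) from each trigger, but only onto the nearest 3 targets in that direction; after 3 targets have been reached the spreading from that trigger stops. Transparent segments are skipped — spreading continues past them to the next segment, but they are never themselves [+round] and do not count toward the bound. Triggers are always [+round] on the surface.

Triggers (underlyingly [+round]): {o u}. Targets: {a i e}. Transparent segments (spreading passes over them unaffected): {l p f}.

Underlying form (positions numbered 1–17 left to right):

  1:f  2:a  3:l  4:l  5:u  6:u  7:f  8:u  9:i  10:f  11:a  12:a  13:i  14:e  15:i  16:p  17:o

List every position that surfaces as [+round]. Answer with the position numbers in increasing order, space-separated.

5 6 8 9 11 12 17

From /u/ at 5 rightward: 6 /u/ is itself a trigger — this domain ends here.
From /u/ at 6 rightward: 7 /f/ transparent; 8 /u/ is itself a trigger — this domain ends here.
From /u/ at 8 rightward: 9 /i/ → [+round]; 10 /f/ transparent; 11 /a/ → [+round]; 12 /a/ → [+round]; bound reached.
From /o/ at 17 rightward: word edge.
Targets with no active source: positions 2 13 14 15 stay [-round].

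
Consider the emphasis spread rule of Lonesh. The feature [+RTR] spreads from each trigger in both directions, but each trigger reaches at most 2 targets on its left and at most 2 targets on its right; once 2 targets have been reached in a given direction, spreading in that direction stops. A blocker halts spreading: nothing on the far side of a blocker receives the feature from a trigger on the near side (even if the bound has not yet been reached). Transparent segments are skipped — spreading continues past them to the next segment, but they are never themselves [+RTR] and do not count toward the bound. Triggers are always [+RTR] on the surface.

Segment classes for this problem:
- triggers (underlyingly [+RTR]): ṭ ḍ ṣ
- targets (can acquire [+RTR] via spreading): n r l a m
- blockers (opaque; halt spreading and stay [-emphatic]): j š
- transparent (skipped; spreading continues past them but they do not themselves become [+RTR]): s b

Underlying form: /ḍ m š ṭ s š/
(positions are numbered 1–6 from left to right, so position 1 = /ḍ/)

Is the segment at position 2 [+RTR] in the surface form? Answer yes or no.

From /ḍ/ at 1 rightward: 2 /m/ → [+RTR]; 3 /š/ blocks.
From /ḍ/ at 1 leftward: word edge.
From /ṭ/ at 4 rightward: 5 /s/ transparent; 6 /š/ blocks.
From /ṭ/ at 4 leftward: 3 /š/ blocks.
[+RTR] positions on the surface: 1 2 4.

yes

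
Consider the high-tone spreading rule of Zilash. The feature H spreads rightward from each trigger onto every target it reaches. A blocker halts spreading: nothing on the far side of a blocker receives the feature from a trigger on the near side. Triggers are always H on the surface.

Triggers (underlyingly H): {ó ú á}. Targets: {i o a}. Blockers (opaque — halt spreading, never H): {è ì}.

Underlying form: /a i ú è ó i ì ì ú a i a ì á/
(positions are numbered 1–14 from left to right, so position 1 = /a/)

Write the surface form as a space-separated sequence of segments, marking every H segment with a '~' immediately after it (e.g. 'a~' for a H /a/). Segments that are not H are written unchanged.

From /ú/ at 3 rightward: 4 /è/ blocks.
From /ó/ at 5 rightward: 6 /i/ → H; 7 /ì/ blocks.
From /ú/ at 9 rightward: 10 /a/ → H; 11 /i/ → H; 12 /a/ → H; 13 /ì/ blocks.
From /á/ at 14 rightward: word edge.
Targets with no active source: positions 1 2 stay [-high tone].
H positions on the surface: 3 5 6 9 10 11 12 14.

a i ú~ è ó~ i~ ì ì ú~ a~ i~ a~ ì á~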